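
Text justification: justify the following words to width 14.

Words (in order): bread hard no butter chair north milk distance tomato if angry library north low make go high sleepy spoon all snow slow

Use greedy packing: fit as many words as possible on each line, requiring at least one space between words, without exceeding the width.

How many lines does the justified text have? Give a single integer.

Answer: 10

Derivation:
Line 1: ['bread', 'hard', 'no'] (min_width=13, slack=1)
Line 2: ['butter', 'chair'] (min_width=12, slack=2)
Line 3: ['north', 'milk'] (min_width=10, slack=4)
Line 4: ['distance'] (min_width=8, slack=6)
Line 5: ['tomato', 'if'] (min_width=9, slack=5)
Line 6: ['angry', 'library'] (min_width=13, slack=1)
Line 7: ['north', 'low', 'make'] (min_width=14, slack=0)
Line 8: ['go', 'high', 'sleepy'] (min_width=14, slack=0)
Line 9: ['spoon', 'all', 'snow'] (min_width=14, slack=0)
Line 10: ['slow'] (min_width=4, slack=10)
Total lines: 10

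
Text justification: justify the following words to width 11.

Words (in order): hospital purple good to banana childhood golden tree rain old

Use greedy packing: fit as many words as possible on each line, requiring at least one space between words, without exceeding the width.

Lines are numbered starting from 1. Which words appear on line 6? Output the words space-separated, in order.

Line 1: ['hospital'] (min_width=8, slack=3)
Line 2: ['purple', 'good'] (min_width=11, slack=0)
Line 3: ['to', 'banana'] (min_width=9, slack=2)
Line 4: ['childhood'] (min_width=9, slack=2)
Line 5: ['golden', 'tree'] (min_width=11, slack=0)
Line 6: ['rain', 'old'] (min_width=8, slack=3)

Answer: rain old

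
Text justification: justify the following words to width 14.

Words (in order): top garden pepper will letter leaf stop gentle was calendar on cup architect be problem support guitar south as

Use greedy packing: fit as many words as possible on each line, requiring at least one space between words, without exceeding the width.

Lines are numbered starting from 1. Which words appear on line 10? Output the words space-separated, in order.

Answer: south as

Derivation:
Line 1: ['top', 'garden'] (min_width=10, slack=4)
Line 2: ['pepper', 'will'] (min_width=11, slack=3)
Line 3: ['letter', 'leaf'] (min_width=11, slack=3)
Line 4: ['stop', 'gentle'] (min_width=11, slack=3)
Line 5: ['was', 'calendar'] (min_width=12, slack=2)
Line 6: ['on', 'cup'] (min_width=6, slack=8)
Line 7: ['architect', 'be'] (min_width=12, slack=2)
Line 8: ['problem'] (min_width=7, slack=7)
Line 9: ['support', 'guitar'] (min_width=14, slack=0)
Line 10: ['south', 'as'] (min_width=8, slack=6)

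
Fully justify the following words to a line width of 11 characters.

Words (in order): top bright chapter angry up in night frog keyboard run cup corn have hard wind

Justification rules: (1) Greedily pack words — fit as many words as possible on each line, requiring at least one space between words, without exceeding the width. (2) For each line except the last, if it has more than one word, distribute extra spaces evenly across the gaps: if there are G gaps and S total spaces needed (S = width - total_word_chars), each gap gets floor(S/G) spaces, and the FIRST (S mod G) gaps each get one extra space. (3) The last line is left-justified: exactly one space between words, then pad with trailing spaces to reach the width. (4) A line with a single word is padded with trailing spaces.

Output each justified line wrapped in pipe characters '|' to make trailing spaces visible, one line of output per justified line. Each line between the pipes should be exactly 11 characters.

Answer: |top  bright|
|chapter    |
|angry up in|
|night  frog|
|keyboard   |
|run     cup|
|corn   have|
|hard wind  |

Derivation:
Line 1: ['top', 'bright'] (min_width=10, slack=1)
Line 2: ['chapter'] (min_width=7, slack=4)
Line 3: ['angry', 'up', 'in'] (min_width=11, slack=0)
Line 4: ['night', 'frog'] (min_width=10, slack=1)
Line 5: ['keyboard'] (min_width=8, slack=3)
Line 6: ['run', 'cup'] (min_width=7, slack=4)
Line 7: ['corn', 'have'] (min_width=9, slack=2)
Line 8: ['hard', 'wind'] (min_width=9, slack=2)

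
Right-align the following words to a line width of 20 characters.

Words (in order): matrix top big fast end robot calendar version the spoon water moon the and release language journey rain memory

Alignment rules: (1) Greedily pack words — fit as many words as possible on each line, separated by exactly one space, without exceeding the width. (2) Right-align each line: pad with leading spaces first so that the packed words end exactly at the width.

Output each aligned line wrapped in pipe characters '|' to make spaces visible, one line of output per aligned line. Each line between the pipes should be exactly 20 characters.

Answer: | matrix top big fast|
|  end robot calendar|
|   version the spoon|
|  water moon the and|
|    release language|
| journey rain memory|

Derivation:
Line 1: ['matrix', 'top', 'big', 'fast'] (min_width=19, slack=1)
Line 2: ['end', 'robot', 'calendar'] (min_width=18, slack=2)
Line 3: ['version', 'the', 'spoon'] (min_width=17, slack=3)
Line 4: ['water', 'moon', 'the', 'and'] (min_width=18, slack=2)
Line 5: ['release', 'language'] (min_width=16, slack=4)
Line 6: ['journey', 'rain', 'memory'] (min_width=19, slack=1)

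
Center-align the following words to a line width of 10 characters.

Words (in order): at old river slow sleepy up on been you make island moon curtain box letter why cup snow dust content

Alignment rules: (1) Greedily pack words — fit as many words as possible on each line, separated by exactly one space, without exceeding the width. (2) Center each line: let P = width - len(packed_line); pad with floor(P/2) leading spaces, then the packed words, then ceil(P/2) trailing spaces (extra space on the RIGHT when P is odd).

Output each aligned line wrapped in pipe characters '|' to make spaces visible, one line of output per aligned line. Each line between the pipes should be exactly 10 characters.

Line 1: ['at', 'old'] (min_width=6, slack=4)
Line 2: ['river', 'slow'] (min_width=10, slack=0)
Line 3: ['sleepy', 'up'] (min_width=9, slack=1)
Line 4: ['on', 'been'] (min_width=7, slack=3)
Line 5: ['you', 'make'] (min_width=8, slack=2)
Line 6: ['island'] (min_width=6, slack=4)
Line 7: ['moon'] (min_width=4, slack=6)
Line 8: ['curtain'] (min_width=7, slack=3)
Line 9: ['box', 'letter'] (min_width=10, slack=0)
Line 10: ['why', 'cup'] (min_width=7, slack=3)
Line 11: ['snow', 'dust'] (min_width=9, slack=1)
Line 12: ['content'] (min_width=7, slack=3)

Answer: |  at old  |
|river slow|
|sleepy up |
| on been  |
| you make |
|  island  |
|   moon   |
| curtain  |
|box letter|
| why cup  |
|snow dust |
| content  |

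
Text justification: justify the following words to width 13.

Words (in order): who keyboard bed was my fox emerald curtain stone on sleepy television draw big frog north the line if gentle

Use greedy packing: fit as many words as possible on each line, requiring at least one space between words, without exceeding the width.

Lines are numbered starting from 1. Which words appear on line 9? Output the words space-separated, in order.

Line 1: ['who', 'keyboard'] (min_width=12, slack=1)
Line 2: ['bed', 'was', 'my'] (min_width=10, slack=3)
Line 3: ['fox', 'emerald'] (min_width=11, slack=2)
Line 4: ['curtain', 'stone'] (min_width=13, slack=0)
Line 5: ['on', 'sleepy'] (min_width=9, slack=4)
Line 6: ['television'] (min_width=10, slack=3)
Line 7: ['draw', 'big', 'frog'] (min_width=13, slack=0)
Line 8: ['north', 'the'] (min_width=9, slack=4)
Line 9: ['line', 'if'] (min_width=7, slack=6)
Line 10: ['gentle'] (min_width=6, slack=7)

Answer: line if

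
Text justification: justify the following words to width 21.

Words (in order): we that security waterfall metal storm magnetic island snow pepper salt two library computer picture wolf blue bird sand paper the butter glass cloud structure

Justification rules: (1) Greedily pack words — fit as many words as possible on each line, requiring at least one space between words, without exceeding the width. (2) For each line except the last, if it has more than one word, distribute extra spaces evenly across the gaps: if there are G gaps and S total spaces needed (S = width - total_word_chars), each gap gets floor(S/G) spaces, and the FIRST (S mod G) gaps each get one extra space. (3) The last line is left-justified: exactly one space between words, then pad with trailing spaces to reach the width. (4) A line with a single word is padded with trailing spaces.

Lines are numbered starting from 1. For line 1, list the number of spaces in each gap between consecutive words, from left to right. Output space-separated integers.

Line 1: ['we', 'that', 'security'] (min_width=16, slack=5)
Line 2: ['waterfall', 'metal', 'storm'] (min_width=21, slack=0)
Line 3: ['magnetic', 'island', 'snow'] (min_width=20, slack=1)
Line 4: ['pepper', 'salt', 'two'] (min_width=15, slack=6)
Line 5: ['library', 'computer'] (min_width=16, slack=5)
Line 6: ['picture', 'wolf', 'blue'] (min_width=17, slack=4)
Line 7: ['bird', 'sand', 'paper', 'the'] (min_width=19, slack=2)
Line 8: ['butter', 'glass', 'cloud'] (min_width=18, slack=3)
Line 9: ['structure'] (min_width=9, slack=12)

Answer: 4 3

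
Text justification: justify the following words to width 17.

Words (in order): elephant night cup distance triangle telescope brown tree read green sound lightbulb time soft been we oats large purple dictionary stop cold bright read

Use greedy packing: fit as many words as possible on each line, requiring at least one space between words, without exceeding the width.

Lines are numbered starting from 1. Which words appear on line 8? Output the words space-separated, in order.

Line 1: ['elephant', 'night'] (min_width=14, slack=3)
Line 2: ['cup', 'distance'] (min_width=12, slack=5)
Line 3: ['triangle'] (min_width=8, slack=9)
Line 4: ['telescope', 'brown'] (min_width=15, slack=2)
Line 5: ['tree', 'read', 'green'] (min_width=15, slack=2)
Line 6: ['sound', 'lightbulb'] (min_width=15, slack=2)
Line 7: ['time', 'soft', 'been', 'we'] (min_width=17, slack=0)
Line 8: ['oats', 'large', 'purple'] (min_width=17, slack=0)
Line 9: ['dictionary', 'stop'] (min_width=15, slack=2)
Line 10: ['cold', 'bright', 'read'] (min_width=16, slack=1)

Answer: oats large purple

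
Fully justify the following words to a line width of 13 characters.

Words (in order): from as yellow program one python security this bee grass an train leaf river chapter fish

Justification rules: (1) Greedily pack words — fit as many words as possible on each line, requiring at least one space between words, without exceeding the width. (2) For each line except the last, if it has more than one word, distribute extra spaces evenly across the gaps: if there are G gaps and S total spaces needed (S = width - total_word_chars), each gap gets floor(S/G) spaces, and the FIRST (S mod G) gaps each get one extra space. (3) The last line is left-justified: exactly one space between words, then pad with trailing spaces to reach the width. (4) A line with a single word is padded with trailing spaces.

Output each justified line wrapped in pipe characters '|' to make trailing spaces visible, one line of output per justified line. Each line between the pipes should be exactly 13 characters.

Answer: |from       as|
|yellow       |
|program   one|
|python       |
|security this|
|bee  grass an|
|train    leaf|
|river chapter|
|fish         |

Derivation:
Line 1: ['from', 'as'] (min_width=7, slack=6)
Line 2: ['yellow'] (min_width=6, slack=7)
Line 3: ['program', 'one'] (min_width=11, slack=2)
Line 4: ['python'] (min_width=6, slack=7)
Line 5: ['security', 'this'] (min_width=13, slack=0)
Line 6: ['bee', 'grass', 'an'] (min_width=12, slack=1)
Line 7: ['train', 'leaf'] (min_width=10, slack=3)
Line 8: ['river', 'chapter'] (min_width=13, slack=0)
Line 9: ['fish'] (min_width=4, slack=9)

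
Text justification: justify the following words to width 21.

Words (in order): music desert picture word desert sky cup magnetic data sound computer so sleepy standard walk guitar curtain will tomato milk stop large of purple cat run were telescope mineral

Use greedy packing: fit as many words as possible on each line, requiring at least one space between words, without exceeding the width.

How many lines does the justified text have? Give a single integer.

Answer: 9

Derivation:
Line 1: ['music', 'desert', 'picture'] (min_width=20, slack=1)
Line 2: ['word', 'desert', 'sky', 'cup'] (min_width=19, slack=2)
Line 3: ['magnetic', 'data', 'sound'] (min_width=19, slack=2)
Line 4: ['computer', 'so', 'sleepy'] (min_width=18, slack=3)
Line 5: ['standard', 'walk', 'guitar'] (min_width=20, slack=1)
Line 6: ['curtain', 'will', 'tomato'] (min_width=19, slack=2)
Line 7: ['milk', 'stop', 'large', 'of'] (min_width=18, slack=3)
Line 8: ['purple', 'cat', 'run', 'were'] (min_width=19, slack=2)
Line 9: ['telescope', 'mineral'] (min_width=17, slack=4)
Total lines: 9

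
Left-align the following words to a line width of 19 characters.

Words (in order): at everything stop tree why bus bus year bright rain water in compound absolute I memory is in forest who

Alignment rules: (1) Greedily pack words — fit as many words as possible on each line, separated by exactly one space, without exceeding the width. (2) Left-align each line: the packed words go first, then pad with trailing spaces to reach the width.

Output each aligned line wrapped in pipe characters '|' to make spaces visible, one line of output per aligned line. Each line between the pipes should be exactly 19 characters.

Line 1: ['at', 'everything', 'stop'] (min_width=18, slack=1)
Line 2: ['tree', 'why', 'bus', 'bus'] (min_width=16, slack=3)
Line 3: ['year', 'bright', 'rain'] (min_width=16, slack=3)
Line 4: ['water', 'in', 'compound'] (min_width=17, slack=2)
Line 5: ['absolute', 'I', 'memory'] (min_width=17, slack=2)
Line 6: ['is', 'in', 'forest', 'who'] (min_width=16, slack=3)

Answer: |at everything stop |
|tree why bus bus   |
|year bright rain   |
|water in compound  |
|absolute I memory  |
|is in forest who   |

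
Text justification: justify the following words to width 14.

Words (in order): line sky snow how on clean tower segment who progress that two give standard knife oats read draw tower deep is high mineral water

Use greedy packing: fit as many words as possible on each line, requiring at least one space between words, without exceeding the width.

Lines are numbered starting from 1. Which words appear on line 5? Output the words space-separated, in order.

Answer: that two give

Derivation:
Line 1: ['line', 'sky', 'snow'] (min_width=13, slack=1)
Line 2: ['how', 'on', 'clean'] (min_width=12, slack=2)
Line 3: ['tower', 'segment'] (min_width=13, slack=1)
Line 4: ['who', 'progress'] (min_width=12, slack=2)
Line 5: ['that', 'two', 'give'] (min_width=13, slack=1)
Line 6: ['standard', 'knife'] (min_width=14, slack=0)
Line 7: ['oats', 'read', 'draw'] (min_width=14, slack=0)
Line 8: ['tower', 'deep', 'is'] (min_width=13, slack=1)
Line 9: ['high', 'mineral'] (min_width=12, slack=2)
Line 10: ['water'] (min_width=5, slack=9)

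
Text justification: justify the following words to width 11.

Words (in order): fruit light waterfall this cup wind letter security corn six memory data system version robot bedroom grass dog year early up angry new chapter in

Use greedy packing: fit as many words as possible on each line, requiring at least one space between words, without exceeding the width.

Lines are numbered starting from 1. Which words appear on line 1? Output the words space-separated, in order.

Line 1: ['fruit', 'light'] (min_width=11, slack=0)
Line 2: ['waterfall'] (min_width=9, slack=2)
Line 3: ['this', 'cup'] (min_width=8, slack=3)
Line 4: ['wind', 'letter'] (min_width=11, slack=0)
Line 5: ['security'] (min_width=8, slack=3)
Line 6: ['corn', 'six'] (min_width=8, slack=3)
Line 7: ['memory', 'data'] (min_width=11, slack=0)
Line 8: ['system'] (min_width=6, slack=5)
Line 9: ['version'] (min_width=7, slack=4)
Line 10: ['robot'] (min_width=5, slack=6)
Line 11: ['bedroom'] (min_width=7, slack=4)
Line 12: ['grass', 'dog'] (min_width=9, slack=2)
Line 13: ['year', 'early'] (min_width=10, slack=1)
Line 14: ['up', 'angry'] (min_width=8, slack=3)
Line 15: ['new', 'chapter'] (min_width=11, slack=0)
Line 16: ['in'] (min_width=2, slack=9)

Answer: fruit light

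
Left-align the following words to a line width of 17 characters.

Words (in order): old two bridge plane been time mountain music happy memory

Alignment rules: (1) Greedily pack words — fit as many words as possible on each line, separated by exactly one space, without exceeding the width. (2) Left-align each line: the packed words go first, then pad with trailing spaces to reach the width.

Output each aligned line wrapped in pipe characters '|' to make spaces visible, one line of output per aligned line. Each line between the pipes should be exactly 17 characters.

Line 1: ['old', 'two', 'bridge'] (min_width=14, slack=3)
Line 2: ['plane', 'been', 'time'] (min_width=15, slack=2)
Line 3: ['mountain', 'music'] (min_width=14, slack=3)
Line 4: ['happy', 'memory'] (min_width=12, slack=5)

Answer: |old two bridge   |
|plane been time  |
|mountain music   |
|happy memory     |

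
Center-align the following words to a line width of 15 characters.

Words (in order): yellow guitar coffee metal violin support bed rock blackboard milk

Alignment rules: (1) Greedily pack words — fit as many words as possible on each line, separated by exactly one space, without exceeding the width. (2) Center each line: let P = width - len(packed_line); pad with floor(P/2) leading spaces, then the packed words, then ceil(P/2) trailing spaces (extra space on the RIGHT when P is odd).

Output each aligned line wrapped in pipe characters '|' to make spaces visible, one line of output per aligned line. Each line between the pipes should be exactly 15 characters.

Line 1: ['yellow', 'guitar'] (min_width=13, slack=2)
Line 2: ['coffee', 'metal'] (min_width=12, slack=3)
Line 3: ['violin', 'support'] (min_width=14, slack=1)
Line 4: ['bed', 'rock'] (min_width=8, slack=7)
Line 5: ['blackboard', 'milk'] (min_width=15, slack=0)

Answer: | yellow guitar |
| coffee metal  |
|violin support |
|   bed rock    |
|blackboard milk|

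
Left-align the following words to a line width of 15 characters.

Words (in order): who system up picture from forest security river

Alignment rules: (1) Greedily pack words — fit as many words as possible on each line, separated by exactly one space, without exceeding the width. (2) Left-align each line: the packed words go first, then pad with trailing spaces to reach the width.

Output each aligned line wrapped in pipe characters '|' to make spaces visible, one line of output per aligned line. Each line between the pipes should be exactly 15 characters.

Line 1: ['who', 'system', 'up'] (min_width=13, slack=2)
Line 2: ['picture', 'from'] (min_width=12, slack=3)
Line 3: ['forest', 'security'] (min_width=15, slack=0)
Line 4: ['river'] (min_width=5, slack=10)

Answer: |who system up  |
|picture from   |
|forest security|
|river          |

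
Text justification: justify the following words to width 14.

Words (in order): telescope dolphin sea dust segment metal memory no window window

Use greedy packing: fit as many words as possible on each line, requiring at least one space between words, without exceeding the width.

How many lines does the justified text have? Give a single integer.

Answer: 6

Derivation:
Line 1: ['telescope'] (min_width=9, slack=5)
Line 2: ['dolphin', 'sea'] (min_width=11, slack=3)
Line 3: ['dust', 'segment'] (min_width=12, slack=2)
Line 4: ['metal', 'memory'] (min_width=12, slack=2)
Line 5: ['no', 'window'] (min_width=9, slack=5)
Line 6: ['window'] (min_width=6, slack=8)
Total lines: 6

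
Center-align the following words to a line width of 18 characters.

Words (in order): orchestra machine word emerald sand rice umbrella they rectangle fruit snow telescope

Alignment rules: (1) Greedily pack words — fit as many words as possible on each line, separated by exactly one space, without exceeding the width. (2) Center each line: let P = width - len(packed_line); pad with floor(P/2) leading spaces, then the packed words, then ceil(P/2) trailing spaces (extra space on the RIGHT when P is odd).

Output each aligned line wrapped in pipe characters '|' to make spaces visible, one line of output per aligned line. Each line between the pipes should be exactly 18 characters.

Line 1: ['orchestra', 'machine'] (min_width=17, slack=1)
Line 2: ['word', 'emerald', 'sand'] (min_width=17, slack=1)
Line 3: ['rice', 'umbrella', 'they'] (min_width=18, slack=0)
Line 4: ['rectangle', 'fruit'] (min_width=15, slack=3)
Line 5: ['snow', 'telescope'] (min_width=14, slack=4)

Answer: |orchestra machine |
|word emerald sand |
|rice umbrella they|
| rectangle fruit  |
|  snow telescope  |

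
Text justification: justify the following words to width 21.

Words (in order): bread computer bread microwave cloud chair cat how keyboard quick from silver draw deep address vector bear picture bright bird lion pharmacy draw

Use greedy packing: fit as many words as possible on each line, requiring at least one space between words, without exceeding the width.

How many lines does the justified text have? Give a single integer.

Answer: 8

Derivation:
Line 1: ['bread', 'computer', 'bread'] (min_width=20, slack=1)
Line 2: ['microwave', 'cloud', 'chair'] (min_width=21, slack=0)
Line 3: ['cat', 'how', 'keyboard'] (min_width=16, slack=5)
Line 4: ['quick', 'from', 'silver'] (min_width=17, slack=4)
Line 5: ['draw', 'deep', 'address'] (min_width=17, slack=4)
Line 6: ['vector', 'bear', 'picture'] (min_width=19, slack=2)
Line 7: ['bright', 'bird', 'lion'] (min_width=16, slack=5)
Line 8: ['pharmacy', 'draw'] (min_width=13, slack=8)
Total lines: 8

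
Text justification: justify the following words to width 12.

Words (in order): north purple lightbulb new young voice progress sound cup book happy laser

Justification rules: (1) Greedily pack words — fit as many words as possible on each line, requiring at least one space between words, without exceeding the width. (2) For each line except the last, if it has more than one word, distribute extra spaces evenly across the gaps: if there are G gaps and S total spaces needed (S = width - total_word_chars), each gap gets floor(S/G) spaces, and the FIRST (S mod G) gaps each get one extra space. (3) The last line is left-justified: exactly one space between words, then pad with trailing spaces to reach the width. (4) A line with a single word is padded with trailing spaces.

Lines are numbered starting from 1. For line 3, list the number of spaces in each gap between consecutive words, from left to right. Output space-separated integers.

Line 1: ['north', 'purple'] (min_width=12, slack=0)
Line 2: ['lightbulb'] (min_width=9, slack=3)
Line 3: ['new', 'young'] (min_width=9, slack=3)
Line 4: ['voice'] (min_width=5, slack=7)
Line 5: ['progress'] (min_width=8, slack=4)
Line 6: ['sound', 'cup'] (min_width=9, slack=3)
Line 7: ['book', 'happy'] (min_width=10, slack=2)
Line 8: ['laser'] (min_width=5, slack=7)

Answer: 4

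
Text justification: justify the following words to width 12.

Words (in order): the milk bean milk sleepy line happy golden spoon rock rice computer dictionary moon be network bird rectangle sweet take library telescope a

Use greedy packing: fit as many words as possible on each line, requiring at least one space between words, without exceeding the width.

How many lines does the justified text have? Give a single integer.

Answer: 14

Derivation:
Line 1: ['the', 'milk'] (min_width=8, slack=4)
Line 2: ['bean', 'milk'] (min_width=9, slack=3)
Line 3: ['sleepy', 'line'] (min_width=11, slack=1)
Line 4: ['happy', 'golden'] (min_width=12, slack=0)
Line 5: ['spoon', 'rock'] (min_width=10, slack=2)
Line 6: ['rice'] (min_width=4, slack=8)
Line 7: ['computer'] (min_width=8, slack=4)
Line 8: ['dictionary'] (min_width=10, slack=2)
Line 9: ['moon', 'be'] (min_width=7, slack=5)
Line 10: ['network', 'bird'] (min_width=12, slack=0)
Line 11: ['rectangle'] (min_width=9, slack=3)
Line 12: ['sweet', 'take'] (min_width=10, slack=2)
Line 13: ['library'] (min_width=7, slack=5)
Line 14: ['telescope', 'a'] (min_width=11, slack=1)
Total lines: 14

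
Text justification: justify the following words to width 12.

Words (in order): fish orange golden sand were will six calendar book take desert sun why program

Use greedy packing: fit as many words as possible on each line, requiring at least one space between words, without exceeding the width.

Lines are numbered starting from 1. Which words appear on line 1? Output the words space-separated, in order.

Answer: fish orange

Derivation:
Line 1: ['fish', 'orange'] (min_width=11, slack=1)
Line 2: ['golden', 'sand'] (min_width=11, slack=1)
Line 3: ['were', 'will'] (min_width=9, slack=3)
Line 4: ['six', 'calendar'] (min_width=12, slack=0)
Line 5: ['book', 'take'] (min_width=9, slack=3)
Line 6: ['desert', 'sun'] (min_width=10, slack=2)
Line 7: ['why', 'program'] (min_width=11, slack=1)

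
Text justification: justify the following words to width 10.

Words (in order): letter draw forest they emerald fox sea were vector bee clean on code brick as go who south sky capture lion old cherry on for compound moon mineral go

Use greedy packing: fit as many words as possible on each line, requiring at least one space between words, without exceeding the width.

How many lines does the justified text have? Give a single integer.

Line 1: ['letter'] (min_width=6, slack=4)
Line 2: ['draw'] (min_width=4, slack=6)
Line 3: ['forest'] (min_width=6, slack=4)
Line 4: ['they'] (min_width=4, slack=6)
Line 5: ['emerald'] (min_width=7, slack=3)
Line 6: ['fox', 'sea'] (min_width=7, slack=3)
Line 7: ['were'] (min_width=4, slack=6)
Line 8: ['vector', 'bee'] (min_width=10, slack=0)
Line 9: ['clean', 'on'] (min_width=8, slack=2)
Line 10: ['code', 'brick'] (min_width=10, slack=0)
Line 11: ['as', 'go', 'who'] (min_width=9, slack=1)
Line 12: ['south', 'sky'] (min_width=9, slack=1)
Line 13: ['capture'] (min_width=7, slack=3)
Line 14: ['lion', 'old'] (min_width=8, slack=2)
Line 15: ['cherry', 'on'] (min_width=9, slack=1)
Line 16: ['for'] (min_width=3, slack=7)
Line 17: ['compound'] (min_width=8, slack=2)
Line 18: ['moon'] (min_width=4, slack=6)
Line 19: ['mineral', 'go'] (min_width=10, slack=0)
Total lines: 19

Answer: 19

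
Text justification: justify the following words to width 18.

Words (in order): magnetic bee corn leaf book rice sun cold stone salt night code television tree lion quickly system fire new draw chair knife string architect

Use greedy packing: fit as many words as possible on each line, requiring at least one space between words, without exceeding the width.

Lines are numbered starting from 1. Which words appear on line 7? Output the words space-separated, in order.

Line 1: ['magnetic', 'bee', 'corn'] (min_width=17, slack=1)
Line 2: ['leaf', 'book', 'rice', 'sun'] (min_width=18, slack=0)
Line 3: ['cold', 'stone', 'salt'] (min_width=15, slack=3)
Line 4: ['night', 'code'] (min_width=10, slack=8)
Line 5: ['television', 'tree'] (min_width=15, slack=3)
Line 6: ['lion', 'quickly'] (min_width=12, slack=6)
Line 7: ['system', 'fire', 'new'] (min_width=15, slack=3)
Line 8: ['draw', 'chair', 'knife'] (min_width=16, slack=2)
Line 9: ['string', 'architect'] (min_width=16, slack=2)

Answer: system fire new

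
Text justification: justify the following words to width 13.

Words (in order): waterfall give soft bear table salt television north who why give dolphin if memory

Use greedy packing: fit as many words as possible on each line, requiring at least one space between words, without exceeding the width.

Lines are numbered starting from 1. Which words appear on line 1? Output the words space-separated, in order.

Line 1: ['waterfall'] (min_width=9, slack=4)
Line 2: ['give', 'soft'] (min_width=9, slack=4)
Line 3: ['bear', 'table'] (min_width=10, slack=3)
Line 4: ['salt'] (min_width=4, slack=9)
Line 5: ['television'] (min_width=10, slack=3)
Line 6: ['north', 'who', 'why'] (min_width=13, slack=0)
Line 7: ['give', 'dolphin'] (min_width=12, slack=1)
Line 8: ['if', 'memory'] (min_width=9, slack=4)

Answer: waterfall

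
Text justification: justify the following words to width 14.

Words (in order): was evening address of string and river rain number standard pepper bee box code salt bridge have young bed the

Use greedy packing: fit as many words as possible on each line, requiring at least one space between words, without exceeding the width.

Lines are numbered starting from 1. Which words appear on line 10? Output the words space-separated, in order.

Line 1: ['was', 'evening'] (min_width=11, slack=3)
Line 2: ['address', 'of'] (min_width=10, slack=4)
Line 3: ['string', 'and'] (min_width=10, slack=4)
Line 4: ['river', 'rain'] (min_width=10, slack=4)
Line 5: ['number'] (min_width=6, slack=8)
Line 6: ['standard'] (min_width=8, slack=6)
Line 7: ['pepper', 'bee', 'box'] (min_width=14, slack=0)
Line 8: ['code', 'salt'] (min_width=9, slack=5)
Line 9: ['bridge', 'have'] (min_width=11, slack=3)
Line 10: ['young', 'bed', 'the'] (min_width=13, slack=1)

Answer: young bed the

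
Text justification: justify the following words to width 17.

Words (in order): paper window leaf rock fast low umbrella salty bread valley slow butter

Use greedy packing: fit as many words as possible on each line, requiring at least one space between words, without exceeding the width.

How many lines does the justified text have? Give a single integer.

Answer: 5

Derivation:
Line 1: ['paper', 'window', 'leaf'] (min_width=17, slack=0)
Line 2: ['rock', 'fast', 'low'] (min_width=13, slack=4)
Line 3: ['umbrella', 'salty'] (min_width=14, slack=3)
Line 4: ['bread', 'valley', 'slow'] (min_width=17, slack=0)
Line 5: ['butter'] (min_width=6, slack=11)
Total lines: 5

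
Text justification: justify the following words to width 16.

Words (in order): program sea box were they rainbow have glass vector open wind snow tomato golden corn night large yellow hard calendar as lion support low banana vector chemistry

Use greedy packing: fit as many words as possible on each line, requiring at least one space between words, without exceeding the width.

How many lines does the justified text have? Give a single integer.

Answer: 12

Derivation:
Line 1: ['program', 'sea', 'box'] (min_width=15, slack=1)
Line 2: ['were', 'they'] (min_width=9, slack=7)
Line 3: ['rainbow', 'have'] (min_width=12, slack=4)
Line 4: ['glass', 'vector'] (min_width=12, slack=4)
Line 5: ['open', 'wind', 'snow'] (min_width=14, slack=2)
Line 6: ['tomato', 'golden'] (min_width=13, slack=3)
Line 7: ['corn', 'night', 'large'] (min_width=16, slack=0)
Line 8: ['yellow', 'hard'] (min_width=11, slack=5)
Line 9: ['calendar', 'as', 'lion'] (min_width=16, slack=0)
Line 10: ['support', 'low'] (min_width=11, slack=5)
Line 11: ['banana', 'vector'] (min_width=13, slack=3)
Line 12: ['chemistry'] (min_width=9, slack=7)
Total lines: 12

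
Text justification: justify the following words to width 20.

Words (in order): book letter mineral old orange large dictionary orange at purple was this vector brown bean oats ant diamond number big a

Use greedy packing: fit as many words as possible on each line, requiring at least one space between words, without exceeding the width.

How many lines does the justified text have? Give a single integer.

Line 1: ['book', 'letter', 'mineral'] (min_width=19, slack=1)
Line 2: ['old', 'orange', 'large'] (min_width=16, slack=4)
Line 3: ['dictionary', 'orange', 'at'] (min_width=20, slack=0)
Line 4: ['purple', 'was', 'this'] (min_width=15, slack=5)
Line 5: ['vector', 'brown', 'bean'] (min_width=17, slack=3)
Line 6: ['oats', 'ant', 'diamond'] (min_width=16, slack=4)
Line 7: ['number', 'big', 'a'] (min_width=12, slack=8)
Total lines: 7

Answer: 7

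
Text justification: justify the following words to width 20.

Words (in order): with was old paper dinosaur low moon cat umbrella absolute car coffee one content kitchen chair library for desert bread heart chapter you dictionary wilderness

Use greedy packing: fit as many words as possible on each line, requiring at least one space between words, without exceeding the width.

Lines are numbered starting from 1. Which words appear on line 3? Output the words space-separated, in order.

Line 1: ['with', 'was', 'old', 'paper'] (min_width=18, slack=2)
Line 2: ['dinosaur', 'low', 'moon'] (min_width=17, slack=3)
Line 3: ['cat', 'umbrella'] (min_width=12, slack=8)
Line 4: ['absolute', 'car', 'coffee'] (min_width=19, slack=1)
Line 5: ['one', 'content', 'kitchen'] (min_width=19, slack=1)
Line 6: ['chair', 'library', 'for'] (min_width=17, slack=3)
Line 7: ['desert', 'bread', 'heart'] (min_width=18, slack=2)
Line 8: ['chapter', 'you'] (min_width=11, slack=9)
Line 9: ['dictionary'] (min_width=10, slack=10)
Line 10: ['wilderness'] (min_width=10, slack=10)

Answer: cat umbrella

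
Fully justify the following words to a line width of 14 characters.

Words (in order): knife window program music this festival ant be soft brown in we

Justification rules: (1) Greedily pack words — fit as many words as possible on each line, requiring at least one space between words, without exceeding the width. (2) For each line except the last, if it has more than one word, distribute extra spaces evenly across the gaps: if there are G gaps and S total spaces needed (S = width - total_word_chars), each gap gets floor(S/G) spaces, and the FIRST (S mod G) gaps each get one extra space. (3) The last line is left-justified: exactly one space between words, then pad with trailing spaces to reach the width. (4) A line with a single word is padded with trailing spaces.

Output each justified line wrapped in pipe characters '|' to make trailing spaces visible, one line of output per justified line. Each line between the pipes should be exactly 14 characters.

Answer: |knife   window|
|program  music|
|this  festival|
|ant   be  soft|
|brown in we   |

Derivation:
Line 1: ['knife', 'window'] (min_width=12, slack=2)
Line 2: ['program', 'music'] (min_width=13, slack=1)
Line 3: ['this', 'festival'] (min_width=13, slack=1)
Line 4: ['ant', 'be', 'soft'] (min_width=11, slack=3)
Line 5: ['brown', 'in', 'we'] (min_width=11, slack=3)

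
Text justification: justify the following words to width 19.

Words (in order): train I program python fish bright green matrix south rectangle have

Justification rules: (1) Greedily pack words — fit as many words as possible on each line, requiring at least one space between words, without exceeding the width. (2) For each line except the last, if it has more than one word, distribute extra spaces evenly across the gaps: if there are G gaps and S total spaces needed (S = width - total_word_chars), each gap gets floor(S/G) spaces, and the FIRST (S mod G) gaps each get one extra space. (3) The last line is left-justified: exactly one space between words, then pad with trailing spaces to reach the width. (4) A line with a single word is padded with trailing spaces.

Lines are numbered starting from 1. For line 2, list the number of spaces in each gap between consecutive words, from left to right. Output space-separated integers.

Answer: 2 1

Derivation:
Line 1: ['train', 'I', 'program'] (min_width=15, slack=4)
Line 2: ['python', 'fish', 'bright'] (min_width=18, slack=1)
Line 3: ['green', 'matrix', 'south'] (min_width=18, slack=1)
Line 4: ['rectangle', 'have'] (min_width=14, slack=5)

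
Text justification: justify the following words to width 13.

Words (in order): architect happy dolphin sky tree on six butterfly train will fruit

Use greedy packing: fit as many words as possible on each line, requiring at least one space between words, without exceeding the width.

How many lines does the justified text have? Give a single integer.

Line 1: ['architect'] (min_width=9, slack=4)
Line 2: ['happy', 'dolphin'] (min_width=13, slack=0)
Line 3: ['sky', 'tree', 'on'] (min_width=11, slack=2)
Line 4: ['six', 'butterfly'] (min_width=13, slack=0)
Line 5: ['train', 'will'] (min_width=10, slack=3)
Line 6: ['fruit'] (min_width=5, slack=8)
Total lines: 6

Answer: 6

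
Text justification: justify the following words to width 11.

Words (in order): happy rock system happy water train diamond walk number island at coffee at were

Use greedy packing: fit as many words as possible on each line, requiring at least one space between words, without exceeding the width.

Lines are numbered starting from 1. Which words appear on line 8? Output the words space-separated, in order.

Line 1: ['happy', 'rock'] (min_width=10, slack=1)
Line 2: ['system'] (min_width=6, slack=5)
Line 3: ['happy', 'water'] (min_width=11, slack=0)
Line 4: ['train'] (min_width=5, slack=6)
Line 5: ['diamond'] (min_width=7, slack=4)
Line 6: ['walk', 'number'] (min_width=11, slack=0)
Line 7: ['island', 'at'] (min_width=9, slack=2)
Line 8: ['coffee', 'at'] (min_width=9, slack=2)
Line 9: ['were'] (min_width=4, slack=7)

Answer: coffee at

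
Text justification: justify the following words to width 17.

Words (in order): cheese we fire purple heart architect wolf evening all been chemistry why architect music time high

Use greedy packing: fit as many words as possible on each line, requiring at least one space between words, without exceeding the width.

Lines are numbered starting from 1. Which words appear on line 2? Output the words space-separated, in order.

Answer: purple heart

Derivation:
Line 1: ['cheese', 'we', 'fire'] (min_width=14, slack=3)
Line 2: ['purple', 'heart'] (min_width=12, slack=5)
Line 3: ['architect', 'wolf'] (min_width=14, slack=3)
Line 4: ['evening', 'all', 'been'] (min_width=16, slack=1)
Line 5: ['chemistry', 'why'] (min_width=13, slack=4)
Line 6: ['architect', 'music'] (min_width=15, slack=2)
Line 7: ['time', 'high'] (min_width=9, slack=8)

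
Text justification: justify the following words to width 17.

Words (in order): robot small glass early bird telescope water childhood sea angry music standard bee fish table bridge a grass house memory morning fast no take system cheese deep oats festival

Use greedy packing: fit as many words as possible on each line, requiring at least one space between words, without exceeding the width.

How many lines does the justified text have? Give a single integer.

Line 1: ['robot', 'small', 'glass'] (min_width=17, slack=0)
Line 2: ['early', 'bird'] (min_width=10, slack=7)
Line 3: ['telescope', 'water'] (min_width=15, slack=2)
Line 4: ['childhood', 'sea'] (min_width=13, slack=4)
Line 5: ['angry', 'music'] (min_width=11, slack=6)
Line 6: ['standard', 'bee', 'fish'] (min_width=17, slack=0)
Line 7: ['table', 'bridge', 'a'] (min_width=14, slack=3)
Line 8: ['grass', 'house'] (min_width=11, slack=6)
Line 9: ['memory', 'morning'] (min_width=14, slack=3)
Line 10: ['fast', 'no', 'take'] (min_width=12, slack=5)
Line 11: ['system', 'cheese'] (min_width=13, slack=4)
Line 12: ['deep', 'oats'] (min_width=9, slack=8)
Line 13: ['festival'] (min_width=8, slack=9)
Total lines: 13

Answer: 13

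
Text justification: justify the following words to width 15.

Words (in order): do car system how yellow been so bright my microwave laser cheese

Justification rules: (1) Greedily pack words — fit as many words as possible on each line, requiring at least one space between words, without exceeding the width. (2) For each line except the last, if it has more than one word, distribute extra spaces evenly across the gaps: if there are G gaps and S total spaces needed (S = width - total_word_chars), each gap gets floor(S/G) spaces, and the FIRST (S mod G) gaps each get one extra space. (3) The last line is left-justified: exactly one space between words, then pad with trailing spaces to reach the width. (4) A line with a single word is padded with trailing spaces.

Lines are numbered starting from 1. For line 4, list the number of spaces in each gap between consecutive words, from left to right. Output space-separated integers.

Line 1: ['do', 'car', 'system'] (min_width=13, slack=2)
Line 2: ['how', 'yellow', 'been'] (min_width=15, slack=0)
Line 3: ['so', 'bright', 'my'] (min_width=12, slack=3)
Line 4: ['microwave', 'laser'] (min_width=15, slack=0)
Line 5: ['cheese'] (min_width=6, slack=9)

Answer: 1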